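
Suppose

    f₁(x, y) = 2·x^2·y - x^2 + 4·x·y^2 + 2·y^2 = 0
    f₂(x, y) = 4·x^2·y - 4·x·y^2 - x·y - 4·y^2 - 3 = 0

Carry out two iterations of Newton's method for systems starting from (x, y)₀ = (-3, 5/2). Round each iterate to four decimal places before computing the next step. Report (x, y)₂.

At (-3, 5/2): F = (-26.5000, 144.5000).
Jacobian J = [[4·x·y - 2·x + 4·y^2, 2·x^2 + 8·x·y + 4·y], [8·x·y - 4·y^2 - y, 4·x^2 - 8·x·y - x - 8·y]].
At the point, J = [[1.0000, -32.0000], [-87.5000, 79.0000]] (det J = -2721.0000).
Solving J·Δ = −F gives Δ = (0.9300, -0.7991).
Then the next iterate is (x, y)₁ = (-2.0700, 1.7009).
Round to (-2.0700, 1.7009) and repeat: F = (-7.876949, 42.055909), J = [[1.628791, -12.793504], [-41.440047, 33.769304]].
Δ = (0.5725, -0.5428), so (x, y)₂ = (-1.4975, 1.1581).

(-1.4975, 1.1581)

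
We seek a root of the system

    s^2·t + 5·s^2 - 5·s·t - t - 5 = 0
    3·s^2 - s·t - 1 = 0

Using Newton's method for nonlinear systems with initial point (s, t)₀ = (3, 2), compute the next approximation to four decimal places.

(-0.8750, -12.0000)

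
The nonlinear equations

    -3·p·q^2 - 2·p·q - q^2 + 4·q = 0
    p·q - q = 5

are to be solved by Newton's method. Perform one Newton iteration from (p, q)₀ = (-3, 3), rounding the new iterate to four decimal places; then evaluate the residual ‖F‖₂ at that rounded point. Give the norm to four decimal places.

2899.2598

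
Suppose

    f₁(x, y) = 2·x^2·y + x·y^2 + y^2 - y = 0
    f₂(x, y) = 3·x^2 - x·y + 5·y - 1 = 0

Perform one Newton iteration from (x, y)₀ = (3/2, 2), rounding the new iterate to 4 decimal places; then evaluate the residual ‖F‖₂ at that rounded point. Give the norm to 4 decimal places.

At (3/2, 2): F = (17.0000, 12.7500).
Jacobian J = [[4·x·y + y^2, 2·x^2 + 2·x·y + 2·y - 1], [6·x - y, -x + 5]].
At the point, J = [[16.0000, 13.5000], [7.0000, 3.5000]] (det J = -38.5000).
Solving J·Δ = −F gives Δ = (-2.9253, 2.2078).
Then the next iterate is (x, y)₁ = (-1.4253, 4.2078).
Re-evaluating at (-1.4253, 4.2078): F = (5.358140, 32.130818), so ‖F‖₂ = 32.5745.

32.5745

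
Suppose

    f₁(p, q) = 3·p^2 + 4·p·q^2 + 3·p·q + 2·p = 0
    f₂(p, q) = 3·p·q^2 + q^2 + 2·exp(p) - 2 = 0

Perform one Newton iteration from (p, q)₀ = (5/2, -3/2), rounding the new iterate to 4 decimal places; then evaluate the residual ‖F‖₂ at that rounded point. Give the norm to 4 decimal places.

24.9813

At (5/2, -3/2): F = (35.0000, 41.489988).
Jacobian J = [[6·p + 4·q^2 + 3·q + 2, 8·p·q + 3·p], [3·q^2 + 2·exp(p), 6·p·q + 2·q]].
At the point, J = [[21.5000, -22.5000], [31.114988, -25.5000]] (det J = 151.837228).
Solving J·Δ = −F gives Δ = (-0.2702, 1.2974).
Then the next iterate is (p, q)₁ = (2.2298, -0.2026).
Re-evaluating at (2.2298, -0.2026): F = (18.386456, 16.911638), so ‖F‖₂ = 24.9813.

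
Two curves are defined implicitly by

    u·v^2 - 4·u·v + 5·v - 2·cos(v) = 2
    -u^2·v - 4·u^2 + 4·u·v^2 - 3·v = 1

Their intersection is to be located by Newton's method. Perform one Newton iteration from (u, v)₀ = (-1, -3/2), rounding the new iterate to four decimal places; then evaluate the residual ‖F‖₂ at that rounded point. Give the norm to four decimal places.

29.2979

At (-1, -3/2): F = (-17.891474, -8.0000).
Jacobian J = [[v^2 - 4·v, 2·u·v - 4·u + 2·sin(v) + 5], [-2·u·v - 8·u + 4·v^2, -u^2 + 8·u·v - 3]].
At the point, J = [[8.2500, 10.005010], [14.0000, 8.0000]] (det J = -74.070140).
Solving J·Δ = −F gives Δ = (-0.8518, 2.4906).
Then the next iterate is (u, v)₁ = (-1.8518, 0.9906).
Re-evaluating at (-1.8518, 0.9906): F = (7.377046, -28.353981), so ‖F‖₂ = 29.2979.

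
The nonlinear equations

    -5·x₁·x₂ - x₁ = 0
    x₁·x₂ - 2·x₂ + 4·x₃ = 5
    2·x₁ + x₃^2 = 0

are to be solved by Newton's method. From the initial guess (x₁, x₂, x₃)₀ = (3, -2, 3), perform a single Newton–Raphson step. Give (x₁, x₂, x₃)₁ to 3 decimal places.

At (3, -2, 3): F = (27.000, 5.000, 15.000).
Jacobian J = [[-5·x₂ - 1, -5·x₁, 0], [x₂, x₁ - 2, 4], [2, 0, 2·x₃]].
At the point, J = [[9.000, -15.000, 0.000], [-2.000, 1.000, 4.000], [2.000, 0.000, 6.000]] (det J = -246.000).
Solving J·Δ = −F gives Δ = (-1.171, 1.098, -2.110).
Then the next iterate is (x₁, x₂, x₃)₁ = (1.829, -0.902, 0.890).

(1.829, -0.902, 0.890)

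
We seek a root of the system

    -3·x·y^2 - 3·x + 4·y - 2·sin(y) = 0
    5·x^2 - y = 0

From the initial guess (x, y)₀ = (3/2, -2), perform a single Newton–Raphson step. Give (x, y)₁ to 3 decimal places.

(0.664, -1.293)

At (3/2, -2): F = (-28.68141, 13.250).
Jacobian J = [[-3·y^2 - 3, -6·x·y - 2·cos(y) + 4], [10·x, -1]].
At the point, J = [[-15.000, 22.83229], [15.000, -1.000]] (det J = -327.48441).
Solving J·Δ = −F gives Δ = (-0.836, 0.707).
Then the next iterate is (x, y)₁ = (0.664, -1.293).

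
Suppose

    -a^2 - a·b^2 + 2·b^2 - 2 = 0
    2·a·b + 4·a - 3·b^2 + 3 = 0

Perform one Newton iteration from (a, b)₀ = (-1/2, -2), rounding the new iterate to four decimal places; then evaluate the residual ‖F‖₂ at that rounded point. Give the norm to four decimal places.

2.5821

At (-1/2, -2): F = (7.7500, -9.0000).
Jacobian J = [[-2·a - b^2, -2·a·b + 4·b], [2·b + 4, 2·a - 6·b]].
At the point, J = [[-3.0000, -10.0000], [0.0000, 11.0000]] (det J = -33.0000).
Solving J·Δ = −F gives Δ = (-0.1439, 0.8182).
Then the next iterate is (a, b)₁ = (-0.6439, -1.1818).
Re-evaluating at (-0.6439, -1.1818): F = (1.277999, -2.243632), so ‖F‖₂ = 2.5821.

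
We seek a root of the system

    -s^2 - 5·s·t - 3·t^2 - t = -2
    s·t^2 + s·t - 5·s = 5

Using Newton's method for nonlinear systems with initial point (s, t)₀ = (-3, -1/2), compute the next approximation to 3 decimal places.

(-0.952, -0.656)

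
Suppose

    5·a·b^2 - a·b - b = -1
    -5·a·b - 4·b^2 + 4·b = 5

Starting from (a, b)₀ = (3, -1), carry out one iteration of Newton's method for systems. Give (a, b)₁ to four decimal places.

(2.9474, -0.4211)

At (3, -1): F = (20.0000, 2.0000).
Jacobian J = [[5·b^2 - b, 10·a·b - a - 1], [-5·b, -5·a - 8·b + 4]].
At the point, J = [[6.0000, -34.0000], [5.0000, -3.0000]] (det J = 152.0000).
Solving J·Δ = −F gives Δ = (-0.0526, 0.5789).
Then the next iterate is (a, b)₁ = (2.9474, -0.4211).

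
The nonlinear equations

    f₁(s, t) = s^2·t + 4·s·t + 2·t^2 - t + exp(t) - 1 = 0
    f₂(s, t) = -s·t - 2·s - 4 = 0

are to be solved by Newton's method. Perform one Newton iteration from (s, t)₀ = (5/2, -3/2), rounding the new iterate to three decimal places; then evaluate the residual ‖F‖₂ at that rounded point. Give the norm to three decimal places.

At (5/2, -3/2): F = (-19.15187, -5.250).
Jacobian J = [[2·s·t + 4·t, s^2 + 4·s + 4·t + exp(t) - 1], [-t - 2, -s]].
At the point, J = [[-13.500, 9.47313], [-0.500, -2.500]] (det J = 38.48657).
Solving J·Δ = −F gives Δ = (-2.536, -1.593).
Then the next iterate is (s, t)₁ = (-0.036, -3.093).
Re-evaluating at (-0.036, -3.093): F = (21.71305, -4.03935), so ‖F‖₂ = 22.086.

22.086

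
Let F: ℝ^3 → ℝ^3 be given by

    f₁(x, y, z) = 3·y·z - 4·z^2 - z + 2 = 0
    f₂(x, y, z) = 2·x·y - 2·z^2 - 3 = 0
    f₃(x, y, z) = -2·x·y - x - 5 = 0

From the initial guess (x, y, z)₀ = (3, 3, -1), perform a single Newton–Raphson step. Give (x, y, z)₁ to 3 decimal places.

At (3, 3, -1): F = (-10.000, 13.000, -26.000).
Jacobian J = [[0, 3·z, 3·y - 8·z - 1], [2·y, 2·x, -4·z], [-2·y - 1, -2·x, 0]].
At the point, J = [[0.000, -3.000, 16.000], [6.000, 6.000, 4.000], [-7.000, -6.000, 0.000]] (det J = 180.000).
Solving J·Δ = −F gives Δ = (-7.333, 4.222, 1.417).
Then the next iterate is (x, y, z)₁ = (-4.333, 7.222, 0.417).

(-4.333, 7.222, 0.417)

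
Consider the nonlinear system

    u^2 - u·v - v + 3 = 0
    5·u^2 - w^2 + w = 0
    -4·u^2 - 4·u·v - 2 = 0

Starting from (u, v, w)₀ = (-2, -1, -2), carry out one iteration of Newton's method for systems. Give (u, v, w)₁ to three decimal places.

At (-2, -1, -2): F = (6.000, 14.000, -26.000).
Jacobian J = [[2·u - v, -u - 1, 0], [10·u, 0, -2·w + 1], [-8·u - 4·v, -4·u, 0]].
At the point, J = [[-3.000, 1.000, 0.000], [-20.000, 0.000, 5.000], [20.000, 8.000, 0.000]] (det J = 220.000).
Solving J·Δ = −F gives Δ = (1.682, -0.955, 3.927).
Then the next iterate is (u, v, w)₁ = (-0.318, -1.955, 1.927).

(-0.318, -1.955, 1.927)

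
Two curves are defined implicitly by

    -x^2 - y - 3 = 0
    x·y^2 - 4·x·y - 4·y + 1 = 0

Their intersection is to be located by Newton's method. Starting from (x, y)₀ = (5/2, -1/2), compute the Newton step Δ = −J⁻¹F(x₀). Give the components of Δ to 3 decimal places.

At (5/2, -1/2): F = (-8.750, 8.625).
Jacobian J = [[-2·x, -1], [y^2 - 4·y, 2·x·y - 4·x - 4]].
At the point, J = [[-5.000, -1.000], [2.250, -16.500]] (det J = 84.750).
Solving J·Δ = −F gives Δ = (-1.805, 0.277).

(-1.805, 0.277)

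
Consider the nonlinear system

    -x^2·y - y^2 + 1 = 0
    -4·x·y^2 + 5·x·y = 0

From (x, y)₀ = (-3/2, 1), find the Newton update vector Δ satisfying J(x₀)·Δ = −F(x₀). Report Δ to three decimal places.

At (-3/2, 1): F = (-2.250, -1.500).
Jacobian J = [[-2·x·y, -x^2 - 2·y], [-4·y^2 + 5·y, -8·x·y + 5·x]].
At the point, J = [[3.000, -4.250], [1.000, 4.500]] (det J = 17.750).
Solving J·Δ = −F gives Δ = (0.930, 0.127).

(0.930, 0.127)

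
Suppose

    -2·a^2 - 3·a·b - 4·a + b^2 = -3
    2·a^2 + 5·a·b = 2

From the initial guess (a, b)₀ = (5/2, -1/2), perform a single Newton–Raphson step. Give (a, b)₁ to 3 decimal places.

(0.796, 0.182)

At (5/2, -1/2): F = (-15.500, 4.250).
Jacobian J = [[-4·a - 3·b - 4, -3·a + 2·b], [4·a + 5·b, 5·a]].
At the point, J = [[-12.500, -8.500], [7.500, 12.500]] (det J = -92.500).
Solving J·Δ = −F gives Δ = (-1.704, 0.682).
Then the next iterate is (a, b)₁ = (0.796, 0.182).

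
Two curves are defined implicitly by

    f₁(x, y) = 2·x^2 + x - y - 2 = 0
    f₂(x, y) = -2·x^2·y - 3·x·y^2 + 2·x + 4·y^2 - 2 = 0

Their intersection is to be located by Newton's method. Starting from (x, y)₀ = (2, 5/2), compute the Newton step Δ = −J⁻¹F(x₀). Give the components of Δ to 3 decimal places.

(-0.652, -0.364)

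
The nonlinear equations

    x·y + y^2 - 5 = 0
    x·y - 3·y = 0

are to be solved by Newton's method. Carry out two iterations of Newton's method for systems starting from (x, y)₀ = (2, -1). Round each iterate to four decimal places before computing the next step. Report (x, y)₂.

At (2, -1): F = (-6.0000, 1.0000).
Jacobian J = [[y, x + 2·y], [y, x - 3]].
At the point, J = [[-1.0000, 0.0000], [-1.0000, -1.0000]] (det J = 1.0000).
Solving J·Δ = −F gives Δ = (-6.0000, 7.0000).
Then the next iterate is (x, y)₁ = (-4.0000, 6.0000).
Round to (-4.0000, 6.0000) and repeat: F = (7.0000, -42.0000), J = [[6.0000, 8.0000], [6.0000, -7.0000]].
Δ = (3.1889, -3.2667), so (x, y)₂ = (-0.8111, 2.7333).

(-0.8111, 2.7333)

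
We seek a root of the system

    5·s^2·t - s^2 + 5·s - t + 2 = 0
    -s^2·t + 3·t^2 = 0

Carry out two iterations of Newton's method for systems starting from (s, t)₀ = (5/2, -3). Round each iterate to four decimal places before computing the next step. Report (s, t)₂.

(1.9826, -0.4935)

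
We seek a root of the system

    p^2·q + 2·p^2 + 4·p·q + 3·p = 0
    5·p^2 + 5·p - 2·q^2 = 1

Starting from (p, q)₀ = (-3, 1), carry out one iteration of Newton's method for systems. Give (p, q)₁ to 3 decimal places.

At (-3, 1): F = (6.000, 27.000).
Jacobian J = [[2·p·q + 4·p + 4·q + 3, p^2 + 4·p], [10·p + 5, -4·q]].
At the point, J = [[-11.000, -3.000], [-25.000, -4.000]] (det J = -31.000).
Solving J·Δ = −F gives Δ = (1.839, -4.742).
Then the next iterate is (p, q)₁ = (-1.161, -3.742).

(-1.161, -3.742)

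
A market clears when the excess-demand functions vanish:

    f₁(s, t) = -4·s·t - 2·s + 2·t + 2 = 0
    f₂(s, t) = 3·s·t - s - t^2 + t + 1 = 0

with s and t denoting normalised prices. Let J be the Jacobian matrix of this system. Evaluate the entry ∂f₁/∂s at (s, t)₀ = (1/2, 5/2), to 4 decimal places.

-12.0000

∂f₁/∂s = -4·t - 2.
At (1/2, 5/2) this is -12.0000.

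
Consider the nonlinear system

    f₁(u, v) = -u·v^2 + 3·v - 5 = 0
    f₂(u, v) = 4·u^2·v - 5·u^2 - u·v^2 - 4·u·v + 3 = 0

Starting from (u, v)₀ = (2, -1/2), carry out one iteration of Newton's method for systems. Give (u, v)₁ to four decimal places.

(1.7087, 0.8854)

At (2, -1/2): F = (-7.0000, -21.5000).
Jacobian J = [[-v^2, -2·u·v + 3], [8·u·v - 10·u - v^2 - 4·v, 4·u^2 - 2·u·v - 4·u]].
At the point, J = [[-0.2500, 5.0000], [-26.2500, 10.0000]] (det J = 128.7500).
Solving J·Δ = −F gives Δ = (-0.2913, 1.3854).
Then the next iterate is (u, v)₁ = (1.7087, 0.8854).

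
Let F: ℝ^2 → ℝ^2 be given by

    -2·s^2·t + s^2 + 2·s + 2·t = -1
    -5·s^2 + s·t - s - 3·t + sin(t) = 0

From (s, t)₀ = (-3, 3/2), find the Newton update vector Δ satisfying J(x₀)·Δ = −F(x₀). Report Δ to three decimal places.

(1.683, 0.222)

At (-3, 3/2): F = (-20.000, -50.00251).
Jacobian J = [[-4·s·t + 2·s + 2, -2·s^2 + 2], [-10·s + t - 1, s + cos(t) - 3]].
At the point, J = [[14.000, -16.000], [30.500, -5.92926]] (det J = 404.99032).
Solving J·Δ = −F gives Δ = (1.683, 0.222).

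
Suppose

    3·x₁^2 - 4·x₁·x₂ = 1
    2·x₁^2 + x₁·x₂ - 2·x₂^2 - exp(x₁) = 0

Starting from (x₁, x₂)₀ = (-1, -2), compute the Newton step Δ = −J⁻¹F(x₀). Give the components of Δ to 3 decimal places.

(0.621, 1.189)

At (-1, -2): F = (-6.000, -4.36788).
Jacobian J = [[6·x₁ - 4·x₂, -4·x₁], [4·x₁ + x₂ - exp(x₁), x₁ - 4·x₂]].
At the point, J = [[2.000, 4.000], [-6.36788, 7.000]] (det J = 39.47152).
Solving J·Δ = −F gives Δ = (0.621, 1.189).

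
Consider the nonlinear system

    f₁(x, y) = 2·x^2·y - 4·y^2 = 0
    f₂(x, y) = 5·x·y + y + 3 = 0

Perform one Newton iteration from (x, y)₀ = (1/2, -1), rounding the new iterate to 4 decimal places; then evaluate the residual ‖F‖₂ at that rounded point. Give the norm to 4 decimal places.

At (1/2, -1): F = (-4.5000, -0.5000).
Jacobian J = [[4·x·y, 2·x^2 - 8·y], [5·y, 5·x + 1]].
At the point, J = [[-2.0000, 8.5000], [-5.0000, 3.5000]] (det J = 35.5000).
Solving J·Δ = −F gives Δ = (0.3239, 0.6056).
Then the next iterate is (x, y)₁ = (0.8239, -0.3944).
Re-evaluating at (0.8239, -0.3944): F = (-1.157652, 0.980869), so ‖F‖₂ = 1.5173.

1.5173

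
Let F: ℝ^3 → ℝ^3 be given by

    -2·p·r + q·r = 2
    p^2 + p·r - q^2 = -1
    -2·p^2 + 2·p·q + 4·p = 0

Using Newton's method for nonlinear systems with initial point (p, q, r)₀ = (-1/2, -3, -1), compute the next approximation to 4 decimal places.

(-2.1500, -2.5000, -2.9000)

At (-1/2, -3, -1): F = (0.0000, -7.2500, 0.5000).
Jacobian J = [[-2·r, r, -2·p + q], [2·p + r, -2·q, p], [-4·p + 2·q + 4, 2·p, 0]].
At the point, J = [[2.0000, -1.0000, -2.0000], [-2.0000, 6.0000, -0.5000], [0.0000, -1.0000, 0.0000]] (det J = -5.0000).
Solving J·Δ = −F gives Δ = (-1.6500, 0.5000, -1.9000).
Then the next iterate is (p, q, r)₁ = (-2.1500, -2.5000, -2.9000).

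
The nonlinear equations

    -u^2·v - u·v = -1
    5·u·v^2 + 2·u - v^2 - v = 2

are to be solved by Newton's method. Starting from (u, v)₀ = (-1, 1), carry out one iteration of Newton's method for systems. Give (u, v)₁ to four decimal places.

At (-1, 1): F = (1.0000, -11.0000).
Jacobian J = [[-2·u·v - v, -u^2 - u], [5·v^2 + 2, 10·u·v - 2·v - 1]].
At the point, J = [[1.0000, 0.0000], [7.0000, -13.0000]] (det J = -13.0000).
Solving J·Δ = −F gives Δ = (-1.0000, -1.3846).
Then the next iterate is (u, v)₁ = (-2.0000, -0.3846).

(-2.0000, -0.3846)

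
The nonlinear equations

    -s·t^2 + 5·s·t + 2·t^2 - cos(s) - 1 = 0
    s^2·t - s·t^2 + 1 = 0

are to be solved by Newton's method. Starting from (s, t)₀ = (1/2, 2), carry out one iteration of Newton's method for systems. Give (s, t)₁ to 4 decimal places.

(2.5693, -0.6506)

At (1/2, 2): F = (9.122417, -0.5000).
Jacobian J = [[-t^2 + 5·t + sin(s), -2·s·t + 5·s + 4·t], [2·s·t - t^2, s^2 - 2·s·t]].
At the point, J = [[6.479426, 8.5000], [-2.0000, -1.7500]] (det J = 5.661005).
Solving J·Δ = −F gives Δ = (2.0693, -2.6506).
Then the next iterate is (s, t)₁ = (2.5693, -0.6506).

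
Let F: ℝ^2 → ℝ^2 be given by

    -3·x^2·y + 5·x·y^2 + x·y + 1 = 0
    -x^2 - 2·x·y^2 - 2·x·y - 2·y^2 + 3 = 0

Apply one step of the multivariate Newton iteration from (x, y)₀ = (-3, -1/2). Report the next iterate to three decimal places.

(-1.821, -0.332)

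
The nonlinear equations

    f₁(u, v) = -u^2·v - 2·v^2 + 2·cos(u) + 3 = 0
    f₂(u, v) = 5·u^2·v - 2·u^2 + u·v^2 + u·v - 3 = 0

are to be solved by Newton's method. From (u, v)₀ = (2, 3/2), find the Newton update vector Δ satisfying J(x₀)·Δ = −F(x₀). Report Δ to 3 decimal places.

At (2, 3/2): F = (-8.33229, 26.500).
Jacobian J = [[-2·u·v - 2·sin(u), -u^2 - 4·v], [10·u·v - 4·u + v^2 + v, 5·u^2 + 2·u·v + u]].
At the point, J = [[-7.81859, -10.000], [25.750, 28.000]] (det J = 38.57934).
Solving J·Δ = −F gives Δ = (-0.822, -0.191).

(-0.822, -0.191)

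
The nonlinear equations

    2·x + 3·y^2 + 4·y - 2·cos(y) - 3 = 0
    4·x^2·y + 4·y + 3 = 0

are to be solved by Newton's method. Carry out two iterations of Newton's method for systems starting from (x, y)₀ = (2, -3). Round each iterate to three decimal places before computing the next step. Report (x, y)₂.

(0.503, -1.691)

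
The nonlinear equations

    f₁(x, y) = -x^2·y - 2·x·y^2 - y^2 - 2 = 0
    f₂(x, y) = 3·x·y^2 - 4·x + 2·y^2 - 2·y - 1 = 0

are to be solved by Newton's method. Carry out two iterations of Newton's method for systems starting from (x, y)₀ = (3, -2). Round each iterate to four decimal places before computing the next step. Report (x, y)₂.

At (3, -2): F = (-12.0000, 35.0000).
Jacobian J = [[-2·x·y - 2·y^2, -x^2 - 4·x·y - 2·y], [3·y^2 - 4, 6·x·y + 4·y - 2]].
At the point, J = [[4.0000, 19.0000], [8.0000, -46.0000]] (det J = -336.0000).
Solving J·Δ = −F gives Δ = (-0.3363, 0.7024).
Then the next iterate is (x, y)₁ = (2.6637, -1.2976).
Round to (2.6637, -1.2976) and repeat: F = (-3.447001, 7.763072), J = [[3.545303, 9.325571], [1.051297, -27.928903]].
Δ = (0.2194, 0.2862), so (x, y)₂ = (2.8831, -1.0114).

(2.8831, -1.0114)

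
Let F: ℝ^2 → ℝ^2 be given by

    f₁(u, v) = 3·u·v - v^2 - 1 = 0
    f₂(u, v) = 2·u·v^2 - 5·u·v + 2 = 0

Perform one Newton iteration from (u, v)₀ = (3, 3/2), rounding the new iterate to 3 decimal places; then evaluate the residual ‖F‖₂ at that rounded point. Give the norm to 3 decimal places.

0.176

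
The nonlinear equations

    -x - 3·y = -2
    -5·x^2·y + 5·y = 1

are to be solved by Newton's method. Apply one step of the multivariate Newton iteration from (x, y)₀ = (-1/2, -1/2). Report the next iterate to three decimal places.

(0.067, 0.644)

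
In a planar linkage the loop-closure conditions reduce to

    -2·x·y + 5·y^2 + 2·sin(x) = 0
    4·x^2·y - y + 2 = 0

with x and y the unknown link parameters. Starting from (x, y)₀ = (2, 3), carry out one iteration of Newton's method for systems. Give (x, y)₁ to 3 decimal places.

(1.482, 1.525)

At (2, 3): F = (34.81859, 47.000).
Jacobian J = [[-2·y + 2·cos(x), -2·x + 10·y], [8·x·y, 4·x^2 - 1]].
At the point, J = [[-6.83229, 26.000], [48.000, 15.000]] (det J = -1350.48441).
Solving J·Δ = −F gives Δ = (-0.518, -1.475).
Then the next iterate is (x, y)₁ = (1.482, 1.525).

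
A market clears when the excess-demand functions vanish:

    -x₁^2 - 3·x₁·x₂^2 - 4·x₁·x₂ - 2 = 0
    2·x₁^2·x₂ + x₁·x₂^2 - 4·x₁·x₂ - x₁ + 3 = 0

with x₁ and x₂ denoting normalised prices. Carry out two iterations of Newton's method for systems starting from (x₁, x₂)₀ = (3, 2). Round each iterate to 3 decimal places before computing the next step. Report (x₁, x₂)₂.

(-0.119, 0.848)

At (3, 2): F = (-71.000, 24.000).
Jacobian J = [[-2·x₁ - 3·x₂^2 - 4·x₂, -6·x₁·x₂ - 4·x₁], [4·x₁·x₂ + x₂^2 - 4·x₂ - 1, 2·x₁^2 + 2·x₁·x₂ - 4·x₁]].
At the point, J = [[-26.000, -48.000], [19.000, 18.000]] (det J = 444.000).
Solving J·Δ = −F gives Δ = (0.284, -1.633).
Then the next iterate is (x₁, x₂)₁ = (3.284, 0.367).
Round to (3.284, 0.367) and repeat: F = (-18.93252, 3.25334), J = [[-8.44007, -20.36737], [2.48760, 10.84377]].
Δ = (-3.403, 0.481), so (x₁, x₂)₂ = (-0.119, 0.848).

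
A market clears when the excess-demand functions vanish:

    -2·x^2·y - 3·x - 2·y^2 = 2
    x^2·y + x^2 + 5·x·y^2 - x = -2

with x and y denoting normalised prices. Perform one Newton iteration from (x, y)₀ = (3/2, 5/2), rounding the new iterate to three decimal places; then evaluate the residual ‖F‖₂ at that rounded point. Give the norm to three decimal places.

160.038

At (3/2, 5/2): F = (-30.250, 55.250).
Jacobian J = [[-4·x·y - 3, -2·x^2 - 4·y], [2·x·y + 2·x + 5·y^2 - 1, x^2 + 10·x·y]].
At the point, J = [[-18.000, -14.500], [40.750, 39.750]] (det J = -124.625).
Solving J·Δ = −F gives Δ = (-3.220, 1.911).
Then the next iterate is (x, y)₁ = (-1.720, 4.411).
Re-evaluating at (-1.720, 4.411): F = (-61.85285, -147.60162), so ‖F‖₂ = 160.038.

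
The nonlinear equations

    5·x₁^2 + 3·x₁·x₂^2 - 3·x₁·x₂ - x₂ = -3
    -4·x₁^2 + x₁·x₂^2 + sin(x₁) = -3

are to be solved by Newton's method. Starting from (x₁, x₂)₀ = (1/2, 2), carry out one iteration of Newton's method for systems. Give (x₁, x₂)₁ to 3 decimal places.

(0.774, -0.360)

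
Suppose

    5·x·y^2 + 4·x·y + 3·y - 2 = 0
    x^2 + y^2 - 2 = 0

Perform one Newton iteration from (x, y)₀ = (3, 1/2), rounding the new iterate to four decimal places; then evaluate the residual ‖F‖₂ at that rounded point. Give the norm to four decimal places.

2.6302

At (3, 1/2): F = (9.2500, 7.2500).
Jacobian J = [[5·y^2 + 4·y, 10·x·y + 4·x + 3], [2·x, 2·y]].
At the point, J = [[3.2500, 30.0000], [6.0000, 1.0000]] (det J = -176.7500).
Solving J·Δ = −F gives Δ = (-1.1782, -0.1807).
Then the next iterate is (x, y)₁ = (1.8218, 0.3193).
Re-evaluating at (1.8218, 0.3193): F = (2.213388, 1.420908), so ‖F‖₂ = 2.6302.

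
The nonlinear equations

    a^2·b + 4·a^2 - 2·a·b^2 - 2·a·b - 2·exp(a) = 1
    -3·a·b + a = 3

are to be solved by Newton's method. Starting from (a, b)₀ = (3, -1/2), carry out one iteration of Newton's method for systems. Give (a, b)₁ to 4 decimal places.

At (3, -1/2): F = (-8.171074, 4.5000).
Jacobian J = [[2·a·b + 8·a - 2·b^2 - 2·b - 2·exp(a), a^2 - 4·a·b - 2·a], [-3·b + 1, -3·a]].
At the point, J = [[-18.671074, 9.0000], [2.5000, -9.0000]] (det J = 145.539665).
Solving J·Δ = −F gives Δ = (-0.2270, 0.4369).
Then the next iterate is (a, b)₁ = (2.7730, -0.0631).

(2.7730, -0.0631)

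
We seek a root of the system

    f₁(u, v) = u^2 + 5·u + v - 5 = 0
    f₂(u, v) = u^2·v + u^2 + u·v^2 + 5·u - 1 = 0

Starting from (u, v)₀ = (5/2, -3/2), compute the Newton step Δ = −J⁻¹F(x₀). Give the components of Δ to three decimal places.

At (5/2, -3/2): F = (12.250, 14.000).
Jacobian J = [[2·u + 5, 1], [2·u·v + 2·u + v^2 + 5, u^2 + 2·u·v]].
At the point, J = [[10.000, 1.000], [4.750, -1.250]] (det J = -17.250).
Solving J·Δ = −F gives Δ = (-1.699, 4.743).

(-1.699, 4.743)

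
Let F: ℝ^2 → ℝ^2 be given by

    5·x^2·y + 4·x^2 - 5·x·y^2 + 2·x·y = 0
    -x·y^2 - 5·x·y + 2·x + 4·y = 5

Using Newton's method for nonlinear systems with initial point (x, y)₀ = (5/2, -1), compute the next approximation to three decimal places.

At (5/2, -1): F = (-23.750, 6.000).
Jacobian J = [[10·x·y + 8·x - 5·y^2 + 2·y, 5·x^2 - 10·x·y + 2·x], [-y^2 - 5·y + 2, -2·x·y - 5·x + 4]].
At the point, J = [[-12.000, 61.250], [6.000, -3.500]] (det J = -325.500).
Solving J·Δ = −F gives Δ = (-0.874, 0.217).
Then the next iterate is (x, y)₁ = (1.626, -0.783).

(1.626, -0.783)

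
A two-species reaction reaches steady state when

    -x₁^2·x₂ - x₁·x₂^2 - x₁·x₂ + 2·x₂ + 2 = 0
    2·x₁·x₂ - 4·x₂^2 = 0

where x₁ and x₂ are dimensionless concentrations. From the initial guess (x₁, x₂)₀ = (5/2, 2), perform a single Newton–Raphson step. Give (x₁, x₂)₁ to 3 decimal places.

(1.940, 1.251)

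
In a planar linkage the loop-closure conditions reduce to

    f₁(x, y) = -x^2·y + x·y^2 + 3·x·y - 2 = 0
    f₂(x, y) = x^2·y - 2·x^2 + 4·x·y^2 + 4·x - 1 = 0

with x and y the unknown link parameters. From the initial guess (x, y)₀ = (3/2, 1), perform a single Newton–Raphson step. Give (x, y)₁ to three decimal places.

(-0.250, 1.000)

At (3/2, 1): F = (1.750, 8.750).
Jacobian J = [[-2·x·y + y^2 + 3·y, -x^2 + 2·x·y + 3·x], [2·x·y - 4·x + 4·y^2 + 4, x^2 + 8·x·y]].
At the point, J = [[1.000, 5.250], [5.000, 14.250]] (det J = -12.000).
Solving J·Δ = −F gives Δ = (-1.750, 0.000).
Then the next iterate is (x, y)₁ = (-0.250, 1.000).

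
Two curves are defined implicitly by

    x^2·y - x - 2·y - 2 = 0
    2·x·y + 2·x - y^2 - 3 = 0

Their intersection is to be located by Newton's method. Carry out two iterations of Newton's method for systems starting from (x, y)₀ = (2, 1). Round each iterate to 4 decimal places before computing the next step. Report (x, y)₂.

At (2, 1): F = (-2.0000, 4.0000).
Jacobian J = [[2·x·y - 1, x^2 - 2], [2·y + 2, 2·x - 2·y]].
At the point, J = [[3.0000, 2.0000], [4.0000, 2.0000]] (det J = -2.0000).
Solving J·Δ = −F gives Δ = (-6.0000, 10.0000).
Then the next iterate is (x, y)₁ = (-4.0000, 11.0000).
Round to (-4.0000, 11.0000) and repeat: F = (156.0000, -220.0000), J = [[-89.0000, 14.0000], [24.0000, -30.0000]].
Δ = (0.6855, -6.7849), so (x, y)₂ = (-3.3145, 4.2151).

(-3.3145, 4.2151)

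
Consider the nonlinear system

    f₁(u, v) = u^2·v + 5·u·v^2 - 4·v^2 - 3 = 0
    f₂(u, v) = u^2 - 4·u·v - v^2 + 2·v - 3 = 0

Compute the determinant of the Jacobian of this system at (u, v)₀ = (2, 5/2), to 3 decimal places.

J = [[2·u·v + 5·v^2, u^2 + 10·u·v - 8·v], [2·u - 4·v, -4·u - 2·v + 2]].
At the point, J = [[41.250, 34.000], [-6.000, -11.000]].
det J = -249.750.

-249.750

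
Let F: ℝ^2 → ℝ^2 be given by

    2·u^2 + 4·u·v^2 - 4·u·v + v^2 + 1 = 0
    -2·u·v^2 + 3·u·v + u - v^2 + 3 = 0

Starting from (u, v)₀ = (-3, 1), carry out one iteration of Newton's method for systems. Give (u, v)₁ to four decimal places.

(-0.5000, 0.0000)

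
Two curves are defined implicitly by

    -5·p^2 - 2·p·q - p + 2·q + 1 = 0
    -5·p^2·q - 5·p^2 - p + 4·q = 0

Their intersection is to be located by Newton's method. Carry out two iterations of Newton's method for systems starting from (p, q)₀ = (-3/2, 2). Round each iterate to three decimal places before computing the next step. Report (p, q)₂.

(-0.830, 0.418)

At (-3/2, 2): F = (1.250, -24.250).
Jacobian J = [[-10·p - 2·q - 1, -2·p + 2], [-10·p·q - 10·p - 1, -5·p^2 + 4]].
At the point, J = [[10.000, 5.000], [44.000, -7.250]] (det J = -292.500).
Solving J·Δ = −F gives Δ = (0.384, -1.017).
Then the next iterate is (p, q)₁ = (-1.116, 0.983).
Round to (-1.116, 0.983) and repeat: F = (0.04878, -7.30070), J = [[8.194, 4.232], [21.13028, -2.22728]].
Δ = (0.286, -0.565), so (p, q)₂ = (-0.830, 0.418).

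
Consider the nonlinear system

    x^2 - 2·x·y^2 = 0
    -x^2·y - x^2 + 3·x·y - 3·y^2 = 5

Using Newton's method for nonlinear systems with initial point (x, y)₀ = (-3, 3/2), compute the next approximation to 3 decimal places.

At (-3, 3/2): F = (22.500, -47.750).
Jacobian J = [[2·x - 2·y^2, -4·x·y], [-2·x·y - 2·x + 3·y, -x^2 + 3·x - 6·y]].
At the point, J = [[-10.500, 18.000], [19.500, -27.000]] (det J = -67.500).
Solving J·Δ = −F gives Δ = (3.733, 0.928).
Then the next iterate is (x, y)₁ = (0.733, 2.428).

(0.733, 2.428)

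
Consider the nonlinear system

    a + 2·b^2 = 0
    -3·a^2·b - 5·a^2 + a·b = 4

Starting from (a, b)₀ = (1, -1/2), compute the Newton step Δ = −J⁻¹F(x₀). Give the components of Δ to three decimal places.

At (1, -1/2): F = (1.500, -8.000).
Jacobian J = [[1, 4·b], [-6·a·b - 10·a + b, -3·a^2 + a]].
At the point, J = [[1.000, -2.000], [-7.500, -2.000]] (det J = -17.000).
Solving J·Δ = −F gives Δ = (-1.118, 0.191).

(-1.118, 0.191)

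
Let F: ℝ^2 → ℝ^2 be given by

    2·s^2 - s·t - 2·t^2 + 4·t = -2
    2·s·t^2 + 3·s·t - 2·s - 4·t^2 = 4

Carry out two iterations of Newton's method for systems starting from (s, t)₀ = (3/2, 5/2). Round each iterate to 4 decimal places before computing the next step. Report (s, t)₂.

(1.6073, 2.5834)

At (3/2, 5/2): F = (0.2500, -2.0000).
Jacobian J = [[4·s - t, -s - 4·t + 4], [2·t^2 + 3·t - 2, 4·s·t + 3·s - 8·t]].
At the point, J = [[3.5000, -7.5000], [18.0000, -0.5000]] (det J = 133.2500).
Solving J·Δ = −F gives Δ = (0.1135, 0.0863).
Then the next iterate is (s, t)₁ = (1.6135, 2.5863).
Round to (1.6135, 2.5863) and repeat: F = (0.001074, 0.121429), J = [[3.8677, -7.9587], [19.136795, 0.842080]].
Δ = (-0.0062, -0.0029), so (s, t)₂ = (1.6073, 2.5834).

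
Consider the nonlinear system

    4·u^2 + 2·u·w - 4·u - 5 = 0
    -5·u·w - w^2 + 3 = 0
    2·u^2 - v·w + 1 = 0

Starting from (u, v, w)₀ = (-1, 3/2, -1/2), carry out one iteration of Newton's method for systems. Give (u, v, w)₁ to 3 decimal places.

At (-1, 3/2, -1/2): F = (4.000, 0.250, 3.750).
Jacobian J = [[8·u + 2·w - 4, 0, 2·u], [-5·w, 0, -5·u - 2·w], [4·u, -w, -v]].
At the point, J = [[-13.000, 0.000, -2.000], [2.500, 0.000, 6.000], [-4.000, 0.500, -1.500]] (det J = 36.500).
Solving J·Δ = −F gives Δ = (0.336, -5.360, -0.182).
Then the next iterate is (u, v, w)₁ = (-0.664, -3.860, -0.682).

(-0.664, -3.860, -0.682)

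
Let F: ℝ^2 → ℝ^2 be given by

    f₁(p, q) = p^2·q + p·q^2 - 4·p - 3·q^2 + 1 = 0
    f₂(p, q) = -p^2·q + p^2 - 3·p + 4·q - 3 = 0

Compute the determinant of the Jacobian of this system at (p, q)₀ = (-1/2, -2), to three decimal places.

93.000

J = [[2·p·q + q^2 - 4, p^2 + 2·p·q - 6·q], [-2·p·q + 2·p - 3, -p^2 + 4]].
At the point, J = [[2.000, 14.250], [-6.000, 3.750]].
det J = 93.000.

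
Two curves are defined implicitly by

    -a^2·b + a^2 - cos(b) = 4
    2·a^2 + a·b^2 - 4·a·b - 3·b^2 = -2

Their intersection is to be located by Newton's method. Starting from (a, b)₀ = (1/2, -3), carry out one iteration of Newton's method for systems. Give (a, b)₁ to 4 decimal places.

(1.0182, -2.8398)

At (1/2, -3): F = (-2.010008, -14.0000).
Jacobian J = [[-2·a·b + 2·a, -a^2 + sin(b)], [4·a + b^2 - 4·b, 2·a·b - 4·a - 6·b]].
At the point, J = [[4.0000, -0.391120], [23.0000, 13.0000]] (det J = 60.995760).
Solving J·Δ = −F gives Δ = (0.5182, 0.1602).
Then the next iterate is (a, b)₁ = (1.0182, -2.8398).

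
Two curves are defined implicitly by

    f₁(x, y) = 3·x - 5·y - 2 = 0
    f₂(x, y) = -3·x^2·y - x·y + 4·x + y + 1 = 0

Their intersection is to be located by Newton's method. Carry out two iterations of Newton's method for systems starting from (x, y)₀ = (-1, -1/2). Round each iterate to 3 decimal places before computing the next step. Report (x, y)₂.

At (-1, -1/2): F = (-2.500, -2.500).
Jacobian J = [[3, -5], [-6·x·y - y + 4, -3·x^2 - x + 1]].
At the point, J = [[3.000, -5.000], [1.500, -1.000]] (det J = 4.500).
Solving J·Δ = −F gives Δ = (2.222, 0.833).
Then the next iterate is (x, y)₁ = (1.222, 0.333).
Round to (1.222, 0.333) and repeat: F = (0.001, 4.32228), J = [[3.000, -5.000], [1.22544, -4.70185]].
Δ = (2.708, 1.625), so (x, y)₂ = (3.930, 1.958).

(3.930, 1.958)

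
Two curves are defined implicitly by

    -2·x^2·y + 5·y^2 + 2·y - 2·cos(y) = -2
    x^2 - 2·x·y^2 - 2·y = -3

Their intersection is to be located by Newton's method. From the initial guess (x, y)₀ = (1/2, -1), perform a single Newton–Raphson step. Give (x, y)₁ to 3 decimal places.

(4.750, 0.269)

At (1/2, -1): F = (4.41940, 4.250).
Jacobian J = [[-4·x·y, -2·x^2 + 10·y + 2·sin(y) + 2], [2·x - 2·y^2, -4·x·y - 2]].
At the point, J = [[2.000, -10.18294], [-1.000, 0.000]] (det J = -10.18294).
Solving J·Δ = −F gives Δ = (4.250, 1.269).
Then the next iterate is (x, y)₁ = (4.750, 0.269).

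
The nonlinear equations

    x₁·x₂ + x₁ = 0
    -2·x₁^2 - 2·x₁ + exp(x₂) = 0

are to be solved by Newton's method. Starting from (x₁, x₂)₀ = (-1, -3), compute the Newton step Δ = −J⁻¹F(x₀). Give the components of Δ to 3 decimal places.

(-0.079, 2.157)

At (-1, -3): F = (2.000, 0.04979).
Jacobian J = [[x₂ + 1, x₁], [-4·x₁ - 2, exp(x₂)]].
At the point, J = [[-2.000, -1.000], [2.000, 0.04979]] (det J = 1.90043).
Solving J·Δ = −F gives Δ = (-0.079, 2.157).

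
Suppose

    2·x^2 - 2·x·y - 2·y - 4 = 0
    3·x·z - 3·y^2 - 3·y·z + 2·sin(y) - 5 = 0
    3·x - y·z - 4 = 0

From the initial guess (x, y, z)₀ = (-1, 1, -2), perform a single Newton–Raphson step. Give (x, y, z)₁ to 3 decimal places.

(-1.333, 5.000, 0.001)

At (-1, 1, -2): F = (-2.000, 5.68294, -5.000).
Jacobian J = [[4·x - 2·y, -2·x - 2, 0], [3·z, -6·y - 3·z + 2·cos(y), 3·x - 3·y], [3, -z, -y]].
At the point, J = [[-6.000, 0.000, 0.000], [-6.000, 1.08060, -6.000], [3.000, 2.000, -1.000]] (det J = -65.51637).
Solving J·Δ = −F gives Δ = (-0.333, 4.000, 2.001).
Then the next iterate is (x, y, z)₁ = (-1.333, 5.000, 0.001).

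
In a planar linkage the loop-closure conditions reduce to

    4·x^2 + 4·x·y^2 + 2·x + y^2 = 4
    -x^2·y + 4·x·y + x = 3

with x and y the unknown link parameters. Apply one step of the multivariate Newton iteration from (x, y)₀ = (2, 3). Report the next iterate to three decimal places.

(3.272, -0.068)

At (2, 3): F = (97.000, 11.000).
Jacobian J = [[8·x + 4·y^2 + 2, 8·x·y + 2·y], [-2·x·y + 4·y + 1, -x^2 + 4·x]].
At the point, J = [[54.000, 54.000], [1.000, 4.000]] (det J = 162.000).
Solving J·Δ = −F gives Δ = (1.272, -3.068).
Then the next iterate is (x, y)₁ = (3.272, -0.068).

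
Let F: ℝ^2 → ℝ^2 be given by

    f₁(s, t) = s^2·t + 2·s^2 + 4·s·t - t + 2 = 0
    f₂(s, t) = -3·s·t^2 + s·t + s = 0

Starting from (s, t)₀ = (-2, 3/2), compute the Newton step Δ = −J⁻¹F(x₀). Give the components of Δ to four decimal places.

At (-2, 3/2): F = (2.5000, 8.5000).
Jacobian J = [[2·s·t + 4·s + 4·t, s^2 + 4·s - 1], [-3·t^2 + t + 1, -6·s·t + s]].
At the point, J = [[-8.0000, -5.0000], [-4.2500, 16.0000]] (det J = -149.2500).
Solving J·Δ = −F gives Δ = (0.5528, -0.3844).

(0.5528, -0.3844)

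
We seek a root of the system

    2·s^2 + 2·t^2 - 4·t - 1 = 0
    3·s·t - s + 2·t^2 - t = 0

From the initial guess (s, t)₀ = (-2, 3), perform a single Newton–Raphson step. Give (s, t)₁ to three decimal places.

At (-2, 3): F = (13.000, -1.000).
Jacobian J = [[4·s, 4·t - 4], [3·t - 1, 3·s + 4·t - 1]].
At the point, J = [[-8.000, 8.000], [8.000, 5.000]] (det J = -104.000).
Solving J·Δ = −F gives Δ = (0.702, -0.923).
Then the next iterate is (s, t)₁ = (-1.298, 2.077).

(-1.298, 2.077)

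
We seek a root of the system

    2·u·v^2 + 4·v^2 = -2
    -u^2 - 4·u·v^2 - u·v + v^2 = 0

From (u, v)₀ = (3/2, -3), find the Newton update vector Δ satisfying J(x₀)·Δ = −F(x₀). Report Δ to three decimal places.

(0.057, 1.572)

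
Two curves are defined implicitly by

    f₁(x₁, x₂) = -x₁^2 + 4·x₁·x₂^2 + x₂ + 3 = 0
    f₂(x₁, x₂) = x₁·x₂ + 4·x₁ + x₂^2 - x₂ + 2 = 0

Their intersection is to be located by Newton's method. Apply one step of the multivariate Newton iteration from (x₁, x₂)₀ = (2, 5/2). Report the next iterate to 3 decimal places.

At (2, 5/2): F = (51.500, 18.750).
Jacobian J = [[-2·x₁ + 4·x₂^2, 8·x₁·x₂ + 1], [x₂ + 4, x₁ + 2·x₂ - 1]].
At the point, J = [[21.000, 41.000], [6.500, 6.000]] (det J = -140.500).
Solving J·Δ = −F gives Δ = (-3.272, 0.420).
Then the next iterate is (x₁, x₂)₁ = (-1.272, 2.920).

(-1.272, 2.920)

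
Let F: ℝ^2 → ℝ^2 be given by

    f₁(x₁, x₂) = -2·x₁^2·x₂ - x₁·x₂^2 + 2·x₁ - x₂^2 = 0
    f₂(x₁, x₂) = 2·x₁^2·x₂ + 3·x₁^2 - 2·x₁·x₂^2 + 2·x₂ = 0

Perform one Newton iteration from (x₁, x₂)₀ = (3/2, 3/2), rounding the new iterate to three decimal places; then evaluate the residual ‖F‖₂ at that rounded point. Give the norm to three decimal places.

At (3/2, 3/2): F = (-9.375, 9.750).
Jacobian J = [[-4·x₁·x₂ - x₂^2 + 2, -2·x₁^2 - 2·x₁·x₂ - 2·x₂], [4·x₁·x₂ + 6·x₁ - 2·x₂^2, 2·x₁^2 - 4·x₁·x₂ + 2]].
At the point, J = [[-9.250, -12.000], [13.500, -2.500]] (det J = 185.125).
Solving J·Δ = −F gives Δ = (-0.759, -0.196).
Then the next iterate is (x₁, x₂)₁ = (0.741, 1.304).
Re-evaluating at (0.741, 1.304): F = (-2.91043, 3.16723), so ‖F‖₂ = 4.301.

4.301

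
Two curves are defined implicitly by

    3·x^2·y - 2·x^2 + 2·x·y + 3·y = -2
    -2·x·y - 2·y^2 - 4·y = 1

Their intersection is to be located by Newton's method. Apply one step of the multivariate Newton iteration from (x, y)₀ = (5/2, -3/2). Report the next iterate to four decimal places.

(4.8667, 3.5333)

At (5/2, -3/2): F = (-50.6250, 8.0000).
Jacobian J = [[6·x·y - 4·x + 2·y, 3·x^2 + 2·x + 3], [-2·y, -2·x - 4·y - 4]].
At the point, J = [[-35.5000, 26.7500], [3.0000, -3.0000]] (det J = 26.2500).
Solving J·Δ = −F gives Δ = (2.3667, 5.0333).
Then the next iterate is (x, y)₁ = (4.8667, 3.5333).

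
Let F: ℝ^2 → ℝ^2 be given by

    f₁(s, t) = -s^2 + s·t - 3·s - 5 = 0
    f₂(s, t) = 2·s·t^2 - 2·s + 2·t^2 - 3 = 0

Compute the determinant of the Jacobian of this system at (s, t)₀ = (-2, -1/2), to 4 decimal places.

-2.0000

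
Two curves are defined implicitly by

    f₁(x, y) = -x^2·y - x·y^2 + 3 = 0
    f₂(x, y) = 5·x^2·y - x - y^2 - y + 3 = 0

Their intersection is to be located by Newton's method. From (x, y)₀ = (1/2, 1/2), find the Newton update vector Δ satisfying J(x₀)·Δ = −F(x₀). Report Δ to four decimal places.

(0.1667, 3.5000)

At (1/2, 1/2): F = (2.7500, 2.3750).
Jacobian J = [[-2·x·y - y^2, -x^2 - 2·x·y], [10·x·y - 1, 5·x^2 - 2·y - 1]].
At the point, J = [[-0.7500, -0.7500], [1.5000, -0.7500]] (det J = 1.6875).
Solving J·Δ = −F gives Δ = (0.1667, 3.5000).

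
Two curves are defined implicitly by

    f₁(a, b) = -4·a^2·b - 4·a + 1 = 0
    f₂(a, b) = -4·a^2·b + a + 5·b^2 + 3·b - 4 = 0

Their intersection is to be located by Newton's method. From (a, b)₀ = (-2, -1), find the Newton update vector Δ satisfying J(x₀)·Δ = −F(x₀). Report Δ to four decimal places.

(1.7409, -0.6136)

At (-2, -1): F = (25.0000, 12.0000).
Jacobian J = [[-8·a·b - 4, -4·a^2], [-8·a·b + 1, -4·a^2 + 10·b + 3]].
At the point, J = [[-20.0000, -16.0000], [-15.0000, -23.0000]] (det J = 220.0000).
Solving J·Δ = −F gives Δ = (1.7409, -0.6136).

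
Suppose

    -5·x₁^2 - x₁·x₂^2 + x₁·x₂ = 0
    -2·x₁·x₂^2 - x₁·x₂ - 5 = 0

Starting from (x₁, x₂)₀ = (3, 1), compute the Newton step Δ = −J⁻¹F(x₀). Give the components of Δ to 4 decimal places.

At (3, 1): F = (-45.0000, -14.0000).
Jacobian J = [[-10·x₁ - x₂^2 + x₂, -2·x₁·x₂ + x₁], [-2·x₂^2 - x₂, -4·x₁·x₂ - x₁]].
At the point, J = [[-30.0000, -3.0000], [-3.0000, -15.0000]] (det J = 441.0000).
Solving J·Δ = −F gives Δ = (-1.4354, -0.6463).

(-1.4354, -0.6463)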